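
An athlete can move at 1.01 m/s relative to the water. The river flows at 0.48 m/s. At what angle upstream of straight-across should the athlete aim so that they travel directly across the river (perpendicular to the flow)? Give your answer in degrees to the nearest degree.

28°

To cancel the current, the upstream component of the athlete's velocity must equal the flow: 1.01 sin θ = 0.48.
sin θ = 0.48 / 1.01 = 0.4752.
θ = arcsin(0.4752) = 28.375°.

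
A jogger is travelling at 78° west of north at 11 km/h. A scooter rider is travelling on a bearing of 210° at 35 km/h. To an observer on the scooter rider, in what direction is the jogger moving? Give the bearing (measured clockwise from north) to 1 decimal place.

011.7°

Taking east as x and north as y: jogger velocity = (-10.760, 2.287) km/h; scooter rider velocity = (-17.500, -30.311) km/h.
Velocity of jogger relative to scooter rider = (-10.760, 2.287) − (-17.500, -30.311) = (6.740, 32.598) km/h.
Bearing = atan2(6.74, 32.60) = 11.68° clockwise from north.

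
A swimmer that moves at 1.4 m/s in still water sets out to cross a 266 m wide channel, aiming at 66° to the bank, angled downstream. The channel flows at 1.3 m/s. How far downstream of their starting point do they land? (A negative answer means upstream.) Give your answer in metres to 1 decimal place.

Perpendicular speed = 1.279 m/s; crossing time = 266 / 1.279 = 207.981 s.
Net downstream speed = 1.869 m/s.
Drift = 1.869 × 207.981 = 388.806 m (downstream).

388.8 m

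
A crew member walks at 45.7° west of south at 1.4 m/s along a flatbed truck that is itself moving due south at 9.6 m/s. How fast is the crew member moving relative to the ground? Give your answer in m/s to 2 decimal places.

Taking east as x and north as y: flatbed truck velocity = (0.000, -9.600) m/s; crew member velocity relative to flatbed truck = (-1.002, -0.978) m/s.
Velocity relative to ground = (0.000, -9.600) + (-1.002, -0.978) = (-1.002, -10.578) m/s.
Speed = |(-1.002, -10.578)| = 10.625 m/s.

10.63 m/s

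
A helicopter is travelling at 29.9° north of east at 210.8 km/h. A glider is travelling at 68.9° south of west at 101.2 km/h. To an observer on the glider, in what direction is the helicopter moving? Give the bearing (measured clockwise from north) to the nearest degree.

048°

Taking east as x and north as y: helicopter velocity = (182.742, 105.081) km/h; glider velocity = (-36.432, -94.415) km/h.
Velocity of helicopter relative to glider = (182.742, 105.081) − (-36.432, -94.415) = (219.174, 199.496) km/h.
Bearing = atan2(219.17, 199.50) = 47.69° clockwise from north.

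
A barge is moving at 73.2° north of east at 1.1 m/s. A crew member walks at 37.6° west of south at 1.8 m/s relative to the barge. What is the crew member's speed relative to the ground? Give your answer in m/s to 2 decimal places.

Taking east as x and north as y: barge velocity = (0.318, 1.053) m/s; crew member velocity relative to barge = (-1.098, -1.426) m/s.
Velocity relative to ground = (0.318, 1.053) + (-1.098, -1.426) = (-0.780, -0.373) m/s.
Speed = |(-0.780, -0.373)| = 0.865 m/s.

0.86 m/s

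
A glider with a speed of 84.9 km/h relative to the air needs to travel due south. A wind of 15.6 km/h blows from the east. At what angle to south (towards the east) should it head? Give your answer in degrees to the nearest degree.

11°

The wind pushes perpendicular to the desired track; the heading must have a component into the wind equal to 15.6 km/h: 84.9 sin θ = 15.6.
sin θ = 0.1837, so θ = 10.588°.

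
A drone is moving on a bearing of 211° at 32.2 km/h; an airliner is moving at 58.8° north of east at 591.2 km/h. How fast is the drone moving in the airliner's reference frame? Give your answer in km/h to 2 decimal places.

Taking east as x and north as y: drone velocity = (-16.584, -27.601) km/h; airliner velocity = (306.258, 505.691) km/h.
Velocity of drone relative to airliner = (-16.584, -27.601) − (306.258, 505.691) = (-322.842, -533.292) km/h.
Magnitude = |(-322.842, -533.292)| = 623.400 km/h.

623.40 km/h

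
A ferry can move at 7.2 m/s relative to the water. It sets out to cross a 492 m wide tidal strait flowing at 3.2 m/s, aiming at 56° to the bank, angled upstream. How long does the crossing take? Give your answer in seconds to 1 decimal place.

82.4 s

The component of the ferry's velocity perpendicular to the bank is 7.2 × sin 56° = 5.969 m/s.
Only the cross-stream component determines the crossing time; the current contributes nothing perpendicular to the bank.
Time = 492 / 5.969 = 82.425 s.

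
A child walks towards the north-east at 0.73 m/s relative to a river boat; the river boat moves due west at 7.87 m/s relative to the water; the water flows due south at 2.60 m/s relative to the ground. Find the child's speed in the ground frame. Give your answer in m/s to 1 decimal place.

In east/north components (m/s): child relative to river boat = (0.516, 0.516); river boat relative to water = (-7.870, 0.000); water relative to ground = (0.000, -2.600).
Sum = (-7.354, -2.084) m/s.
Speed = |(-7.354, -2.084)| = 7.643 m/s.

7.6 m/s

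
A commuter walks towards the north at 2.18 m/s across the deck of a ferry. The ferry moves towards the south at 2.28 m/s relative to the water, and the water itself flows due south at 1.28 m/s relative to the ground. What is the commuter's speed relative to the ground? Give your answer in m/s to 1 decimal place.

In east/north components (m/s): commuter relative to ferry = (0.000, 2.180); ferry relative to water = (0.000, -2.280); water relative to ground = (0.000, -1.280).
Sum = (0.000, -1.380) m/s.
Speed = |(0.000, -1.380)| = 1.380 m/s.

1.4 m/s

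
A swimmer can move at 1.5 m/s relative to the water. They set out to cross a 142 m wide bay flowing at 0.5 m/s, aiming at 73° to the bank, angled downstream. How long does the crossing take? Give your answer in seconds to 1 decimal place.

99.0 s

The component of the swimmer's velocity perpendicular to the bank is 1.5 × sin 73° = 1.434 m/s.
The current is parallel to the bank, so it does not affect the crossing time.
Time = 142 / 1.434 = 98.992 s.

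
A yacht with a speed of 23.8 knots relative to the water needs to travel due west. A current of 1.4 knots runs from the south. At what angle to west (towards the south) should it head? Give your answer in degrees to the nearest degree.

The current pushes perpendicular to the desired track; the heading must have a component into the current equal to 1.4 knots: 23.8 sin θ = 1.4.
sin θ = 0.0588, so θ = 3.372°.

3°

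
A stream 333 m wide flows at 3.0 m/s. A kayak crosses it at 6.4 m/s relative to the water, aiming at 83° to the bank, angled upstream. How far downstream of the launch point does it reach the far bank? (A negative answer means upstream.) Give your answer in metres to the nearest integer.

Perpendicular speed = 6.352 m/s; crossing time = 333 / 6.352 = 52.422 s.
Net downstream speed = 2.220 m/s.
Drift = 2.220 × 52.422 = 116.379 m (downstream).

116 m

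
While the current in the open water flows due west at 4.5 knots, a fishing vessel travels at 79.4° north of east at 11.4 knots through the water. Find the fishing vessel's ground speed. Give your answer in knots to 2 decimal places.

Taking east as x and north as y: velocity relative to the water = (2.097, 11.205) knots; the water relative to ground = (-4.500, 0.000) knots.
Velocity relative to ground = (2.097, 11.205) + (-4.500, 0.000) = (-2.403, 11.205) knots.
Speed = |(-2.403, 11.205)| = 11.460 knots.

11.46 knots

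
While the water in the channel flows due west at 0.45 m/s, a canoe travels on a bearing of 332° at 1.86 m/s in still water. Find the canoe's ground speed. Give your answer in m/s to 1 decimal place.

2.1 m/s

Taking east as x and north as y: velocity relative to the water = (-0.873, 1.642) m/s; the water relative to ground = (-0.450, 0.000) m/s.
Velocity relative to ground = (-0.873, 1.642) + (-0.450, 0.000) = (-1.323, 1.642) m/s.
Speed = |(-1.323, 1.642)| = 2.109 m/s.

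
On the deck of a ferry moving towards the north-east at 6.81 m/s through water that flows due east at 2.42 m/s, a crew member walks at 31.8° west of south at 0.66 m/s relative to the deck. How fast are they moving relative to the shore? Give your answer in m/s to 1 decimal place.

In east/north components (m/s): crew member relative to ferry = (-0.348, -0.561); ferry relative to water = (4.815, 4.815); water relative to ground = (2.420, 0.000).
Sum = (6.888, 4.254) m/s.
Speed = |(6.888, 4.254)| = 8.096 m/s.

8.1 m/s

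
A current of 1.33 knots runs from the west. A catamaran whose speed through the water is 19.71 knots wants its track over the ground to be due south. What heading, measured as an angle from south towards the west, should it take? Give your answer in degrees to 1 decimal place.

The current pushes perpendicular to the desired track; the heading must have a component into the current equal to 1.33 knots: 19.71 sin θ = 1.33.
sin θ = 0.0675, so θ = 3.869°.

3.9°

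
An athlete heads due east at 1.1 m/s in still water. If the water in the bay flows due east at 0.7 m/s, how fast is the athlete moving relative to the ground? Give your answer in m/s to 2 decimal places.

1.80 m/s

Taking east as x and north as y: velocity relative to the water = (1.100, 0.000) m/s; the water relative to ground = (0.700, 0.000) m/s.
Velocity relative to ground = (1.100, 0.000) + (0.700, 0.000) = (1.800, 0.000) m/s.
Speed = |(1.800, 0.000)| = 1.800 m/s.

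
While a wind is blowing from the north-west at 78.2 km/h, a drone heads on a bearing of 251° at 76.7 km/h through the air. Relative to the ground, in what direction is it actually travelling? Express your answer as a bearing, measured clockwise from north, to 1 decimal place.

192.1°

Taking east as x and north as y: velocity relative to the air = (-72.521, -24.971) km/h; the air relative to ground = (55.296, -55.296) km/h.
Velocity relative to ground = (-72.521, -24.971) + (55.296, -55.296) = (-17.226, -80.267) km/h.
Bearing = atan2(-17.23, -80.27) = 192.11° clockwise from north.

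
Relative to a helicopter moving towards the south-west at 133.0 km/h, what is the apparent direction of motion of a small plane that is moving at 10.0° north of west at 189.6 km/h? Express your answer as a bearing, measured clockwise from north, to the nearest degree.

Taking east as x and north as y: small plane velocity = (-186.720, 32.924) km/h; helicopter velocity = (-94.045, -94.045) km/h.
Velocity of small plane relative to helicopter = (-186.720, 32.924) − (-94.045, -94.045) = (-92.674, 126.969) km/h.
Bearing = atan2(-92.67, 126.97) = 323.87° clockwise from north.

324°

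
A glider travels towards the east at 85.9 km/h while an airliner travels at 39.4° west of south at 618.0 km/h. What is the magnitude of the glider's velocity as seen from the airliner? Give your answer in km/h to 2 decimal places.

675.79 km/h

Taking east as x and north as y: glider velocity = (85.900, 0.000) km/h; airliner velocity = (-392.263, -477.549) km/h.
Velocity of glider relative to airliner = (85.900, 0.000) − (-392.263, -477.549) = (478.163, 477.549) km/h.
Magnitude = |(478.163, 477.549)| = 675.791 km/h.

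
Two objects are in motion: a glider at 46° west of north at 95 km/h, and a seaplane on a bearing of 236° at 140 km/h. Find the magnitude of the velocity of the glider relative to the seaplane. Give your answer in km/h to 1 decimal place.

152.0 km/h

Taking east as x and north as y: glider velocity = (-68.337, 65.993) km/h; seaplane velocity = (-116.065, -78.287) km/h.
Velocity of glider relative to seaplane = (-68.337, 65.993) − (-116.065, -78.287) = (47.728, 144.280) km/h.
Magnitude = |(47.728, 144.280)| = 151.969 km/h.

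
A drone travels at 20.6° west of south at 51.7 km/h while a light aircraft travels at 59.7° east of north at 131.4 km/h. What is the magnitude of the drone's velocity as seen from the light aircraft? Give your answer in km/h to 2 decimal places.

174.59 km/h

Taking east as x and north as y: drone velocity = (-18.190, -48.394) km/h; light aircraft velocity = (113.450, 66.295) km/h.
Velocity of drone relative to light aircraft = (-18.190, -48.394) − (113.450, 66.295) = (-131.640, -114.689) km/h.
Magnitude = |(-131.640, -114.689)| = 174.593 km/h.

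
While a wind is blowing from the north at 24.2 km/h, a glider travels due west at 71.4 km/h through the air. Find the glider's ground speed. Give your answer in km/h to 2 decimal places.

75.39 km/h

Taking east as x and north as y: velocity relative to the air = (-71.400, 0.000) km/h; the air relative to ground = (0.000, -24.200) km/h.
Velocity relative to ground = (-71.400, 0.000) + (0.000, -24.200) = (-71.400, -24.200) km/h.
Speed = |(-71.400, -24.200)| = 75.390 km/h.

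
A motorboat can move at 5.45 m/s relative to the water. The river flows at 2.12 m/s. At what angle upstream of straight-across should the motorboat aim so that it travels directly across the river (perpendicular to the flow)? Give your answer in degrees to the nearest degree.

To cancel the current, the upstream component of the motorboat's velocity must equal the flow: 5.45 sin θ = 2.12.
sin θ = 2.12 / 5.45 = 0.3890.
θ = arcsin(0.3890) = 22.892°.

23°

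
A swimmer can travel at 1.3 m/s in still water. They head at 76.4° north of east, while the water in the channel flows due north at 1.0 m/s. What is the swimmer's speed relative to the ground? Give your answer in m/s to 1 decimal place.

Taking east as x and north as y: velocity relative to the water = (0.306, 1.264) m/s; the water relative to ground = (0.000, 1.000) m/s.
Velocity relative to ground = (0.306, 1.264) + (0.000, 1.000) = (0.306, 2.264) m/s.
Speed = |(0.306, 2.264)| = 2.284 m/s.

2.3 m/s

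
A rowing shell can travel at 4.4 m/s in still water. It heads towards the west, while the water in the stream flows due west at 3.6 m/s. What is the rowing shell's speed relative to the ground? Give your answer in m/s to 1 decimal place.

8.0 m/s

Taking east as x and north as y: velocity relative to the water = (-4.400, 0.000) m/s; the water relative to ground = (-3.600, 0.000) m/s.
Velocity relative to ground = (-4.400, 0.000) + (-3.600, 0.000) = (-8.000, 0.000) m/s.
Speed = |(-8.000, 0.000)| = 8.000 m/s.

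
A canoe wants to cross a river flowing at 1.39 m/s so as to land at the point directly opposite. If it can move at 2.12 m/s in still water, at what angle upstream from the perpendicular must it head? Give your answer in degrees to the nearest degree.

41°

To cancel the current, the upstream component of the canoe's velocity must equal the flow: 2.12 sin θ = 1.39.
sin θ = 1.39 / 2.12 = 0.6557.
θ = arcsin(0.6557) = 40.970°.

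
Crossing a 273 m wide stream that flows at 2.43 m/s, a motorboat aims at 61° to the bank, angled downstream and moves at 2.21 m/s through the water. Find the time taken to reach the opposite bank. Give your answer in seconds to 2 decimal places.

The component of the motorboat's velocity perpendicular to the bank is 2.21 × sin 61° = 1.933 m/s.
The current is parallel to the bank, so it does not affect the crossing time.
Time = 273 / 1.933 = 141.238 s.

141.24 s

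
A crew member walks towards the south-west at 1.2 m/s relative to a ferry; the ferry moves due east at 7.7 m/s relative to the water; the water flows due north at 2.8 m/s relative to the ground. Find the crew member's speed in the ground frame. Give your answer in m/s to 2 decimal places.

In east/north components (m/s): crew member relative to ferry = (-0.849, -0.849); ferry relative to water = (7.700, 0.000); water relative to ground = (0.000, 2.800).
Sum = (6.851, 1.951) m/s.
Speed = |(6.851, 1.951)| = 7.124 m/s.

7.12 m/s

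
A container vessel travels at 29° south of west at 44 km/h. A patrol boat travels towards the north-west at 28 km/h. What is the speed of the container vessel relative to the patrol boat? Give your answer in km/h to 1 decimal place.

Taking east as x and north as y: container vessel velocity = (-38.483, -21.332) km/h; patrol boat velocity = (-19.799, 19.799) km/h.
Velocity of container vessel relative to patrol boat = (-38.483, -21.332) − (-19.799, 19.799) = (-18.684, -41.131) km/h.
Magnitude = |(-18.684, -41.131)| = 45.176 km/h.

45.2 km/h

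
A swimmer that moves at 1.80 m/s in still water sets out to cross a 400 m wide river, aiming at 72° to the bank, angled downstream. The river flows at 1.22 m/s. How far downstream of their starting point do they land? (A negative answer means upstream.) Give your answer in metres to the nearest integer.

Perpendicular speed = 1.712 m/s; crossing time = 400 / 1.712 = 233.658 s.
Net downstream speed = 1.776 m/s.
Drift = 1.776 × 233.658 = 415.031 m (downstream).

415 m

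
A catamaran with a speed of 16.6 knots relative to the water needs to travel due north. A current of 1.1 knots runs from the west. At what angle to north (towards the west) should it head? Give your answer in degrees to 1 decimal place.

The current pushes perpendicular to the desired track; the heading must have a component into the current equal to 1.1 knots: 16.6 sin θ = 1.1.
sin θ = 0.0663, so θ = 3.799°.

3.8°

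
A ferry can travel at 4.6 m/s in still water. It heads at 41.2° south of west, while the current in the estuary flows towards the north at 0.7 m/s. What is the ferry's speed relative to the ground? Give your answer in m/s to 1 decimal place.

4.2 m/s

Taking east as x and north as y: velocity relative to the water = (-3.461, -3.030) m/s; the water relative to ground = (0.000, 0.700) m/s.
Velocity relative to ground = (-3.461, -3.030) + (0.000, 0.700) = (-3.461, -2.330) m/s.
Speed = |(-3.461, -2.330)| = 4.172 m/s.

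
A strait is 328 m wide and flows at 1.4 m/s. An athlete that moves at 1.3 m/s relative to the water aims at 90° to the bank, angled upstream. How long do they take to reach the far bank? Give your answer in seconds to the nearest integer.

The component of the athlete's velocity perpendicular to the bank is 1.3 m/s.
The flow acts along the bank and has no component across it.
Time = 328 / 1.300 = 252.308 s.

252 s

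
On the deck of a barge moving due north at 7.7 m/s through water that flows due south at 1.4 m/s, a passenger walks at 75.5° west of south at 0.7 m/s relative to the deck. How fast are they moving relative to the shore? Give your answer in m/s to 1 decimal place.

6.2 m/s

In east/north components (m/s): passenger relative to barge = (-0.678, -0.175); barge relative to water = (0.000, 7.700); water relative to ground = (0.000, -1.400).
Sum = (-0.678, 6.125) m/s.
Speed = |(-0.678, 6.125)| = 6.162 m/s.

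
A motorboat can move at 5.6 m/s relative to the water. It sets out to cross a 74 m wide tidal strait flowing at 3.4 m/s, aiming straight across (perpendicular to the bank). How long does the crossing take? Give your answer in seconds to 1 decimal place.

13.2 s

The component of the motorboat's velocity perpendicular to the bank is 5.6 m/s.
The current is parallel to the bank, so it does not affect the crossing time.
Time = 74 / 5.600 = 13.214 s.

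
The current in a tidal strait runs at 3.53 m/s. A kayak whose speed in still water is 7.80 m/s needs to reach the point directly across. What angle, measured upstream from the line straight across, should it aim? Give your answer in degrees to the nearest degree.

27°

To cancel the current, the upstream component of the kayak's velocity must equal the flow: 7.80 sin θ = 3.53.
sin θ = 3.53 / 7.80 = 0.4526.
θ = arcsin(0.4526) = 26.908°.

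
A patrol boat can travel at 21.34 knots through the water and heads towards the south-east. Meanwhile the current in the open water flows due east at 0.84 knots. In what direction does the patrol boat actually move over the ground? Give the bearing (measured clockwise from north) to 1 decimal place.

133.4°

Taking east as x and north as y: velocity relative to the water = (15.090, -15.090) knots; the water relative to ground = (0.840, 0.000) knots.
Velocity relative to ground = (15.090, -15.090) + (0.840, 0.000) = (15.930, -15.090) knots.
Bearing = atan2(15.93, -15.09) = 133.45° clockwise from north.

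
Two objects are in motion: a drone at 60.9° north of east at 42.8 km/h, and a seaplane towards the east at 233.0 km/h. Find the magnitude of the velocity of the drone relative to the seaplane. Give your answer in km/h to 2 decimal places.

215.46 km/h

Taking east as x and north as y: drone velocity = (20.815, 37.397) km/h; seaplane velocity = (233.000, 0.000) km/h.
Velocity of drone relative to seaplane = (20.815, 37.397) − (233.000, 0.000) = (-212.185, 37.397) km/h.
Magnitude = |(-212.185, 37.397)| = 215.455 km/h.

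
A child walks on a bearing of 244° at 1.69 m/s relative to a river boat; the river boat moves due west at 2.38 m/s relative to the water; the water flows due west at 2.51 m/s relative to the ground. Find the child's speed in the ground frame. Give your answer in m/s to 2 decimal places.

6.45 m/s

In east/north components (m/s): child relative to river boat = (-1.519, -0.741); river boat relative to water = (-2.380, 0.000); water relative to ground = (-2.510, 0.000).
Sum = (-6.409, -0.741) m/s.
Speed = |(-6.409, -0.741)| = 6.452 m/s.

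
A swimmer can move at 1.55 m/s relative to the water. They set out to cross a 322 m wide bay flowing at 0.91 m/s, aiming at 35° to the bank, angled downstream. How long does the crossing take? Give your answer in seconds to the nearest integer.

The component of the swimmer's velocity perpendicular to the bank is 1.55 × sin 35° = 0.889 m/s.
The flow acts along the bank and has no component across it.
Time = 322 / 0.889 = 362.187 s.

362 s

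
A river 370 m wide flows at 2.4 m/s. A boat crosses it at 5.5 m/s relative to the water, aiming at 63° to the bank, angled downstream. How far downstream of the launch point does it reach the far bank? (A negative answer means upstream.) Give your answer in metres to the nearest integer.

Perpendicular speed = 4.901 m/s; crossing time = 370 / 4.901 = 75.502 s.
Net downstream speed = 4.897 m/s.
Drift = 4.897 × 75.502 = 369.729 m (downstream).

370 m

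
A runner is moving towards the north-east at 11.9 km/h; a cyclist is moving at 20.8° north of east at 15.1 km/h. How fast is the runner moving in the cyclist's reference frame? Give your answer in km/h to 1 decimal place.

6.5 km/h

Taking east as x and north as y: runner velocity = (8.415, 8.415) km/h; cyclist velocity = (14.116, 5.362) km/h.
Velocity of runner relative to cyclist = (8.415, 8.415) − (14.116, 5.362) = (-5.701, 3.052) km/h.
Magnitude = |(-5.701, 3.052)| = 6.467 km/h.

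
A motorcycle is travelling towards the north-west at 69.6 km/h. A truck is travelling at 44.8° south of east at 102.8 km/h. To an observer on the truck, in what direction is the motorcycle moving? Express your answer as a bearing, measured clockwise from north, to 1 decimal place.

314.9°

Taking east as x and north as y: motorcycle velocity = (-49.215, 49.215) km/h; truck velocity = (72.944, -72.436) km/h.
Velocity of motorcycle relative to truck = (-49.215, 49.215) − (72.944, -72.436) = (-122.159, 121.651) km/h.
Bearing = atan2(-122.16, 121.65) = 314.88° clockwise from north.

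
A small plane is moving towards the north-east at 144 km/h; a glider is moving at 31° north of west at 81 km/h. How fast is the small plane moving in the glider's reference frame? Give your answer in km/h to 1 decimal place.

181.5 km/h

Taking east as x and north as y: small plane velocity = (101.823, 101.823) km/h; glider velocity = (-69.431, 41.718) km/h.
Velocity of small plane relative to glider = (101.823, 101.823) − (-69.431, 41.718) = (171.254, 60.105) km/h.
Magnitude = |(171.254, 60.105)| = 181.495 km/h.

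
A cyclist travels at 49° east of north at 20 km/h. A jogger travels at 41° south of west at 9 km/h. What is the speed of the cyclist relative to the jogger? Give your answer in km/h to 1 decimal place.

Taking east as x and north as y: cyclist velocity = (15.094, 13.121) km/h; jogger velocity = (-6.792, -5.905) km/h.
Velocity of cyclist relative to jogger = (15.094, 13.121) − (-6.792, -5.905) = (21.887, 19.026) km/h.
Magnitude = |(21.887, 19.026)| = 29.000 km/h.

29.0 km/h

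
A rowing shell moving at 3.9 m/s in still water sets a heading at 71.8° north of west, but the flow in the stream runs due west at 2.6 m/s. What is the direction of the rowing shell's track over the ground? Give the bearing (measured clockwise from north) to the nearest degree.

314°

Taking east as x and north as y: velocity relative to the water = (-1.218, 3.705) m/s; the water relative to ground = (-2.600, 0.000) m/s.
Velocity relative to ground = (-1.218, 3.705) + (-2.600, 0.000) = (-3.818, 3.705) m/s.
Bearing = atan2(-3.82, 3.70) = 314.14° clockwise from north.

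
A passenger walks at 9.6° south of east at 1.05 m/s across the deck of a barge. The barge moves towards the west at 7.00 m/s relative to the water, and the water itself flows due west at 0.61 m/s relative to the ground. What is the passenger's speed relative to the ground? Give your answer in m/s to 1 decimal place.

6.6 m/s

In east/north components (m/s): passenger relative to barge = (1.035, -0.175); barge relative to water = (-7.000, 0.000); water relative to ground = (-0.610, 0.000).
Sum = (-6.575, -0.175) m/s.
Speed = |(-6.575, -0.175)| = 6.577 m/s.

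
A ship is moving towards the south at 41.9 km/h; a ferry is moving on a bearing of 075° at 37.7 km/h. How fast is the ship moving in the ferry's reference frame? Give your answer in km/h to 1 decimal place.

Taking east as x and north as y: ship velocity = (0.000, -41.900) km/h; ferry velocity = (36.415, 9.757) km/h.
Velocity of ship relative to ferry = (0.000, -41.900) − (36.415, 9.757) = (-36.415, -51.657) km/h.
Magnitude = |(-36.415, -51.657)| = 63.203 km/h.

63.2 km/h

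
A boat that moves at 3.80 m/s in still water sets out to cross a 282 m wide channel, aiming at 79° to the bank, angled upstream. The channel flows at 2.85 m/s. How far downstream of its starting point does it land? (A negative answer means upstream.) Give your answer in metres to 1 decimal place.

160.6 m

Perpendicular speed = 3.730 m/s; crossing time = 282 / 3.730 = 75.600 s.
Net downstream speed = 2.125 m/s.
Drift = 2.125 × 75.600 = 160.643 m (downstream).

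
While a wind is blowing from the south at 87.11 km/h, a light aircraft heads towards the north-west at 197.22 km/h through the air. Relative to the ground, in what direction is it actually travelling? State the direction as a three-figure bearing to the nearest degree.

Taking east as x and north as y: velocity relative to the air = (-139.456, 139.456) km/h; the air relative to ground = (0.000, 87.110) km/h.
Velocity relative to ground = (-139.456, 139.456) + (0.000, 87.110) = (-139.456, 226.566) km/h.
Bearing = atan2(-139.46, 226.57) = 328.39° clockwise from north.

328°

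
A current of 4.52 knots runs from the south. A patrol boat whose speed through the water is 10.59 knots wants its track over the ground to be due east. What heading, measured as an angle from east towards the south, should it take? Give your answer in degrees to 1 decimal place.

25.3°

The current pushes perpendicular to the desired track; the heading must have a component into the current equal to 4.52 knots: 10.59 sin θ = 4.52.
sin θ = 0.4268, so θ = 25.266°.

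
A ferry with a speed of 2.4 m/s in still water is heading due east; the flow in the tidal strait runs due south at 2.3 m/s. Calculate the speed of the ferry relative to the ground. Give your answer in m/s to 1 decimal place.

Taking east as x and north as y: velocity relative to the water = (2.400, 0.000) m/s; the water relative to ground = (0.000, -2.300) m/s.
Velocity relative to ground = (2.400, 0.000) + (0.000, -2.300) = (2.400, -2.300) m/s.
Speed = |(2.400, -2.300)| = 3.324 m/s.

3.3 m/s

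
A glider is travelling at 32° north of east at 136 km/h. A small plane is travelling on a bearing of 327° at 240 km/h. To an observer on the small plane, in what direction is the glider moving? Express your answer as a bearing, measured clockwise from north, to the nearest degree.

118°

Taking east as x and north as y: glider velocity = (115.335, 72.069) km/h; small plane velocity = (-130.713, 201.281) km/h.
Velocity of glider relative to small plane = (115.335, 72.069) − (-130.713, 201.281) = (246.048, -129.212) km/h.
Bearing = atan2(246.05, -129.21) = 117.71° clockwise from north.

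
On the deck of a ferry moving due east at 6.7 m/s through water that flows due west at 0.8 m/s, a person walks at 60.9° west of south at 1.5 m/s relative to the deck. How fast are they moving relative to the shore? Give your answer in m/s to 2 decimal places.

In east/north components (m/s): person relative to ferry = (-1.311, -0.730); ferry relative to water = (6.700, 0.000); water relative to ground = (-0.800, 0.000).
Sum = (4.589, -0.730) m/s.
Speed = |(4.589, -0.730)| = 4.647 m/s.

4.65 m/s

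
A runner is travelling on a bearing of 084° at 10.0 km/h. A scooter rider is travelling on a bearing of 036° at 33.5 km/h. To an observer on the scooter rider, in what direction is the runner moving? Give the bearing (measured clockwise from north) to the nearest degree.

Taking east as x and north as y: runner velocity = (9.945, 1.045) km/h; scooter rider velocity = (19.691, 27.102) km/h.
Velocity of runner relative to scooter rider = (9.945, 1.045) − (19.691, 27.102) = (-9.746, -26.057) km/h.
Bearing = atan2(-9.75, -26.06) = 200.51° clockwise from north.

201°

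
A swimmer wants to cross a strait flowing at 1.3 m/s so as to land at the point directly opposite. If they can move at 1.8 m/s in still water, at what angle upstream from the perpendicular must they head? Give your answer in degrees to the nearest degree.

To cancel the current, the upstream component of the swimmer's velocity must equal the flow: 1.8 sin θ = 1.3.
sin θ = 1.3 / 1.8 = 0.7222.
θ = arcsin(0.7222) = 46.238°.

46°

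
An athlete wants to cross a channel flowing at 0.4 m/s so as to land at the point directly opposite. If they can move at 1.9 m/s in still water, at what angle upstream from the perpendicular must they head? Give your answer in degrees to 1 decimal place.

12.2°

To cancel the current, the upstream component of the athlete's velocity must equal the flow: 1.9 sin θ = 0.4.
sin θ = 0.4 / 1.9 = 0.2105.
θ = arcsin(0.2105) = 12.153°.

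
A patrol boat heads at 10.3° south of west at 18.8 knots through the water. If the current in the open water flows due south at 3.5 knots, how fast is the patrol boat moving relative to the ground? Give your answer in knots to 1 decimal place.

19.7 knots

Taking east as x and north as y: velocity relative to the water = (-18.497, -3.361) knots; the water relative to ground = (0.000, -3.500) knots.
Velocity relative to ground = (-18.497, -3.361) + (0.000, -3.500) = (-18.497, -6.861) knots.
Speed = |(-18.497, -6.861)| = 19.729 knots.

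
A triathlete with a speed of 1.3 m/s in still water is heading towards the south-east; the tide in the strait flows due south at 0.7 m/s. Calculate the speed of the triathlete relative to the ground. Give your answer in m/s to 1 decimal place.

1.9 m/s

Taking east as x and north as y: velocity relative to the water = (0.919, -0.919) m/s; the water relative to ground = (0.000, -0.700) m/s.
Velocity relative to ground = (0.919, -0.919) + (0.000, -0.700) = (0.919, -1.619) m/s.
Speed = |(0.919, -1.619)| = 1.862 m/s.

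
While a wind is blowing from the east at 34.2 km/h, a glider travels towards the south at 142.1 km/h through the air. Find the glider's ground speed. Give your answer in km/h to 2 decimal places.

146.16 km/h

Taking east as x and north as y: velocity relative to the air = (0.000, -142.100) km/h; the air relative to ground = (-34.200, 0.000) km/h.
Velocity relative to ground = (0.000, -142.100) + (-34.200, 0.000) = (-34.200, -142.100) km/h.
Speed = |(-34.200, -142.100)| = 146.158 km/h.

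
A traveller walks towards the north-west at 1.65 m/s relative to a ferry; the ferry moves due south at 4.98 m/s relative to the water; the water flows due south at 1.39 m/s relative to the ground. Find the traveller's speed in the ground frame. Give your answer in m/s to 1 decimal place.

In east/north components (m/s): traveller relative to ferry = (-1.167, 1.167); ferry relative to water = (0.000, -4.980); water relative to ground = (0.000, -1.390).
Sum = (-1.167, -5.203) m/s.
Speed = |(-1.167, -5.203)| = 5.332 m/s.

5.3 m/s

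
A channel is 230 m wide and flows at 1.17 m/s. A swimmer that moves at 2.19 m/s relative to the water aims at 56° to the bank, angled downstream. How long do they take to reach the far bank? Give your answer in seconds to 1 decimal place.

The component of the swimmer's velocity perpendicular to the bank is 2.19 × sin 56° = 1.816 m/s.
Only the cross-stream component determines the crossing time; the current contributes nothing perpendicular to the bank.
Time = 230 / 1.816 = 126.680 s.

126.7 s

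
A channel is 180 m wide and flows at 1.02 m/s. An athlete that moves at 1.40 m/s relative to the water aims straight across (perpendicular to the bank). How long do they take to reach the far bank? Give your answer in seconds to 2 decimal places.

128.57 s

The component of the athlete's velocity perpendicular to the bank is 1.40 m/s.
The flow acts along the bank and has no component across it.
Time = 180 / 1.400 = 128.571 s.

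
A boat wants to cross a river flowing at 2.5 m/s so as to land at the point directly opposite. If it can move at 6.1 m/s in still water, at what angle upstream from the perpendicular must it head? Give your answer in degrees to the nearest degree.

To cancel the current, the upstream component of the boat's velocity must equal the flow: 6.1 sin θ = 2.5.
sin θ = 2.5 / 6.1 = 0.4098.
θ = arcsin(0.4098) = 24.195°.

24°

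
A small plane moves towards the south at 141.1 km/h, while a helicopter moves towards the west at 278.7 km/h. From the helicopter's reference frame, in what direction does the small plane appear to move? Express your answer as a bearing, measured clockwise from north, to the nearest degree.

Taking east as x and north as y: small plane velocity = (0.000, -141.100) km/h; helicopter velocity = (-278.700, 0.000) km/h.
Velocity of small plane relative to helicopter = (0.000, -141.100) − (-278.700, 0.000) = (278.700, -141.100) km/h.
Bearing = atan2(278.70, -141.10) = 116.85° clockwise from north.

117°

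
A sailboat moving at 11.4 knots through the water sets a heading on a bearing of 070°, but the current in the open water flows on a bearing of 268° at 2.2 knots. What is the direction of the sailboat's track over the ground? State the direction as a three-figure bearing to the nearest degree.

Taking east as x and north as y: velocity relative to the water = (10.712, 3.899) knots; the water relative to ground = (-2.199, -0.077) knots.
Velocity relative to ground = (10.712, 3.899) + (-2.199, -0.077) = (8.514, 3.822) knots.
Bearing = atan2(8.51, 3.82) = 65.82° clockwise from north.

066°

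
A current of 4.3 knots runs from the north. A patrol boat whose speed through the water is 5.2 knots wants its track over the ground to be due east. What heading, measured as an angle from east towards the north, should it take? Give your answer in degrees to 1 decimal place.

55.8°

The current pushes perpendicular to the desired track; the heading must have a component into the current equal to 4.3 knots: 5.2 sin θ = 4.3.
sin θ = 0.8269, so θ = 55.784°.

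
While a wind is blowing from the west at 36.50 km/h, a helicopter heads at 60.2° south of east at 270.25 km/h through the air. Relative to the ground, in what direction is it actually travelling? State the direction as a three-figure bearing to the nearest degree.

Taking east as x and north as y: velocity relative to the air = (134.307, -234.514) km/h; the air relative to ground = (36.500, 0.000) km/h.
Velocity relative to ground = (134.307, -234.514) + (36.500, 0.000) = (170.807, -234.514) km/h.
Bearing = atan2(170.81, -234.51) = 143.93° clockwise from north.

144°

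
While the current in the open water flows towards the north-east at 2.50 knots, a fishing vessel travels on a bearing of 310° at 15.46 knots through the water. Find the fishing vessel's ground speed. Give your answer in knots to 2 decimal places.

15.44 knots

Taking east as x and north as y: velocity relative to the water = (-11.843, 9.937) knots; the water relative to ground = (1.768, 1.768) knots.
Velocity relative to ground = (-11.843, 9.937) + (1.768, 1.768) = (-10.075, 11.705) knots.
Speed = |(-10.075, 11.705)| = 15.444 knots.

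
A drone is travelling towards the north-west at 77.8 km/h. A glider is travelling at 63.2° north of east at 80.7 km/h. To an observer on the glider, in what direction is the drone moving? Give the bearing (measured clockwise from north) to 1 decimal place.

259.5°

Taking east as x and north as y: drone velocity = (-55.013, 55.013) km/h; glider velocity = (36.386, 72.032) km/h.
Velocity of drone relative to glider = (-55.013, 55.013) − (36.386, 72.032) = (-91.399, -17.019) km/h.
Bearing = atan2(-91.40, -17.02) = 259.45° clockwise from north.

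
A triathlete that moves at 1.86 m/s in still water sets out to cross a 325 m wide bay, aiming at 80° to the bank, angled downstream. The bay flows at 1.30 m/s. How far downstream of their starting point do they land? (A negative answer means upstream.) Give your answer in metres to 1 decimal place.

Perpendicular speed = 1.832 m/s; crossing time = 325 / 1.832 = 177.427 s.
Net downstream speed = 1.623 m/s.
Drift = 1.623 × 177.427 = 287.961 m (downstream).

288.0 m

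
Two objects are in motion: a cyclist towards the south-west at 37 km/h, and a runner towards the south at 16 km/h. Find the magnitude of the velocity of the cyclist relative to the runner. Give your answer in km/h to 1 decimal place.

28.1 km/h

Taking east as x and north as y: cyclist velocity = (-26.163, -26.163) km/h; runner velocity = (0.000, -16.000) km/h.
Velocity of cyclist relative to runner = (-26.163, -26.163) − (0.000, -16.000) = (-26.163, -10.163) km/h.
Magnitude = |(-26.163, -10.163)| = 28.068 km/h.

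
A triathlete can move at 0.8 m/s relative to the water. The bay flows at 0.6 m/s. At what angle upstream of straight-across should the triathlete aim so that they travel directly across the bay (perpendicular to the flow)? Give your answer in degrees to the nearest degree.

To cancel the current, the upstream component of the triathlete's velocity must equal the flow: 0.8 sin θ = 0.6.
sin θ = 0.6 / 0.8 = 0.7500.
θ = arcsin(0.7500) = 48.590°.

49°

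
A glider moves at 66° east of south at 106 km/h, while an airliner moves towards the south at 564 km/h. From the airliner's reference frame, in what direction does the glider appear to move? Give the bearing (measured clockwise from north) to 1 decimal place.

010.5°

Taking east as x and north as y: glider velocity = (96.836, -43.114) km/h; airliner velocity = (0.000, -564.000) km/h.
Velocity of glider relative to airliner = (96.836, -43.114) − (0.000, -564.000) = (96.836, 520.886) km/h.
Bearing = atan2(96.84, 520.89) = 10.53° clockwise from north.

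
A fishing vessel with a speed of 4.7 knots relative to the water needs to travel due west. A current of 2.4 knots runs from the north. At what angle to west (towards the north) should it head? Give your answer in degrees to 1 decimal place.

The current pushes perpendicular to the desired track; the heading must have a component into the current equal to 2.4 knots: 4.7 sin θ = 2.4.
sin θ = 0.5106, so θ = 30.706°.

30.7°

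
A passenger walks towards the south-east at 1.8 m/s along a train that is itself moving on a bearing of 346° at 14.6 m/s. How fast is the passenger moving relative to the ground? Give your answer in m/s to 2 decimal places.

Taking east as x and north as y: train velocity = (-3.532, 14.166) m/s; passenger velocity relative to train = (1.273, -1.273) m/s.
Velocity relative to ground = (-3.532, 14.166) + (1.273, -1.273) = (-2.259, 12.894) m/s.
Speed = |(-2.259, 12.894)| = 13.090 m/s.

13.09 m/s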